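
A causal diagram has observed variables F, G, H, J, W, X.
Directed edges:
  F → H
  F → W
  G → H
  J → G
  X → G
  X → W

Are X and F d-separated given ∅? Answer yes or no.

Bayes-Ball from X | ∅ reaches {G,H,W}.
F ∉ reach(X|∅) ⇒ X ⊥ F | ∅.

Yes — X ⊥ F | ∅.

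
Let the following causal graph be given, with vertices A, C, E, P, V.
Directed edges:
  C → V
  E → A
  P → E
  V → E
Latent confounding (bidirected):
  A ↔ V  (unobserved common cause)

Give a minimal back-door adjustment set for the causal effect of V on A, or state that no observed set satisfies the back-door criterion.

V→A: no observed back-door set.

desc(V)\{V}={A,E}; candidates ⊆ {C,P}.
V↔A: latent back-door arc(s) into V.
size 0: {}; under {} V still reaches {A,C} ∋ A.
size 1: {C}, {P}; under {C} V still reaches {A} ∋ A.
size 2: {C,P}; under {C,P} V still reaches {A} ∋ A.
V↔A cannot be blocked by any observed set — no back-door set.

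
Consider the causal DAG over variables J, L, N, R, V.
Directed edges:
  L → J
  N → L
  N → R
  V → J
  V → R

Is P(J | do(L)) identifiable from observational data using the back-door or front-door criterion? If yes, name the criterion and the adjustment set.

desc(L)\{L}={J}; candidates ⊆ {N,R,V}.
∅: L⊥J given ∅ in G with L→· removed — back-door holds.
P(J|do(L)) = P(J|L) — no adjustment needed.

P(J|do(L)): backdoor, adjust for ∅.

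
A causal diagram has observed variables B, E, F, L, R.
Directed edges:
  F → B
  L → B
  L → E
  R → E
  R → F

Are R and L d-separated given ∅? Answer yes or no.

Bayes-Ball from R | ∅ reaches {B,E,F}.
L ∉ reach(R|∅) ⇒ R ⊥ L | ∅.

Yes — R ⊥ L | ∅.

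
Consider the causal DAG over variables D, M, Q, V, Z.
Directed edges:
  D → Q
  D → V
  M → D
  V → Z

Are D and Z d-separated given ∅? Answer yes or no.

No — D and Z are d-connected given ∅.

Bayes-Ball from D | ∅ reaches {M,Q,V,Z}.
Z ∈ reach(D|∅) ⇒ D ⊥̸ Z | ∅.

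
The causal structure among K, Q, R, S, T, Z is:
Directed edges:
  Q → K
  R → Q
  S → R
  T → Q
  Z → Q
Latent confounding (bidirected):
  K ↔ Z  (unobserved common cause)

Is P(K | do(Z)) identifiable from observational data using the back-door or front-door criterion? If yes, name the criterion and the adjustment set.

desc(Z)\{Z}={K,Q}; candidates ⊆ {R,S,T}.
Z↔K: latent back-door arc(s) into Z.
size 0: {}; under {} Z still reaches {K} ∋ K.
size 1: {R}, {S}, {T}; under {R} Z still reaches {K} ∋ K.
size 2: {R,S}, {R,T}, {S,T}; under {R,S} Z still reaches {K} ∋ K.
Z↔K cannot be blocked by any observed set — no back-door set.
{Q}: (i) intercepts every directed Z→K path; (ii) no back-door Z→{Q}; (iii) {Z} blocks every back-door {Q}→K. Front-door holds.
P(K|do(Z)) = Σ_{Q} P(Q|Z) Σ_{Z'} P(K|Q,Z')P(Z').

P(K|do(Z)): frontdoor, adjust for {Q}.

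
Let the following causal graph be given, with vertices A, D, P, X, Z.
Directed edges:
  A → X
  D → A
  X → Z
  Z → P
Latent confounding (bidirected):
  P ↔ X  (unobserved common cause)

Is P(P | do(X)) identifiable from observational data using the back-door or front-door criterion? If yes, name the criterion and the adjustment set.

desc(X)\{X}={P,Z}; candidates ⊆ {A,D}.
X↔P: latent back-door arc(s) into X.
size 0: {}; under {} X still reaches {A,D,P} ∋ P.
size 1: {A}, {D}; under {A} X still reaches {P} ∋ P.
size 2: {A,D}; under {A,D} X still reaches {P} ∋ P.
X↔P cannot be blocked by any observed set — no back-door set.
{Z}: (i) intercepts every directed X→P path; (ii) no back-door X→{Z}; (iii) {X} blocks every back-door {Z}→P. Front-door holds.
P(P|do(X)) = Σ_{Z} P(Z|X) Σ_{X'} P(P|Z,X')P(X').

P(P|do(X)): frontdoor, adjust for {Z}.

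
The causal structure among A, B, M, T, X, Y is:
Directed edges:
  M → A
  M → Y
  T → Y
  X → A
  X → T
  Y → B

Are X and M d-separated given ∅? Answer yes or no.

Bayes-Ball from X | ∅ reaches {A,B,T,Y}.
M ∉ reach(X|∅) ⇒ X ⊥ M | ∅.

Yes — X ⊥ M | ∅.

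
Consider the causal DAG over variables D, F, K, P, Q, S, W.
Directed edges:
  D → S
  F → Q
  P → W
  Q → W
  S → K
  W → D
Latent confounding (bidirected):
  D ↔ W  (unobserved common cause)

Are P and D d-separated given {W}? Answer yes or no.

Bayes-Ball from P | {W} reaches {D,F,K,Q,S}.
D ∈ reach(P|{W}) ⇒ P ⊥̸ D | {W}.

No — P and D are d-connected given {W}.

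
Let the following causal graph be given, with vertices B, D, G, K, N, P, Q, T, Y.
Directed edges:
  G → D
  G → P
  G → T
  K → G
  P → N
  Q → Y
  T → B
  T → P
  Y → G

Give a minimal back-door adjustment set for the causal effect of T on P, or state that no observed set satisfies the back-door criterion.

desc(T)\{T}={B,N,P}; candidates ⊆ {D,G,K,Q,Y}.
size 0: {}; under {} T still reaches {D,G,K,N,P,Q,Y} ∋ P.
{G}: T⊥P given {G} in G with T→· removed — back-door holds.

T→P: minimal back-door set {G}.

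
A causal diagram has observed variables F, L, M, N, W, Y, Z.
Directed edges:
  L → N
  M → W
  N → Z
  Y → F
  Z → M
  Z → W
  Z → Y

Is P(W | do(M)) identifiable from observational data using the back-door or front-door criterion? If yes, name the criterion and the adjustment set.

P(W|do(M)): backdoor, adjust for {Z}.

desc(M)\{M}={W}; candidates ⊆ {F,L,N,Y,Z}.
size 0: {}; under {} M still reaches {F,L,N,W,Y,Z} ∋ W.
{Z}: M⊥W given {Z} in G with M→· removed — back-door holds.
P(W|do(M)) = Σ_{Z} P(W|M,Z)·P(Z).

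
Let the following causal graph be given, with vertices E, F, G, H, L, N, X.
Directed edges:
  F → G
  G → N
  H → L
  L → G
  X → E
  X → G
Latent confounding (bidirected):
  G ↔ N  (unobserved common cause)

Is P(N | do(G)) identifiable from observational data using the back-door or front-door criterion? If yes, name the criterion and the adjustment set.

desc(G)\{G}={N}; candidates ⊆ {E,F,H,L,X}.
G↔N: latent back-door arc(s) into G.
size 0: {}; under {} G still reaches {E,F,H,L,N,X} ∋ N.
size 1: {E}, {F}, {H} …(+2); under {E} G still reaches {F,H,L,N,X} ∋ N.
size 2: {E,F}, {E,H}, {E,L} …(+7); under {E,F} G still reaches {H,L,N,X} ∋ N.
G↔N cannot be blocked by any observed set — no back-door set.
No mediator lies on a directed G→…→N path.
Neither criterion identifies P(N|do(G)) in this graph.

P(N|do(G)): not identifiable (no BD/FD set).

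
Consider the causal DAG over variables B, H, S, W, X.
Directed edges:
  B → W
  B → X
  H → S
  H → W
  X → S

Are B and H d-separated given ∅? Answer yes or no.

Bayes-Ball from B | ∅ reaches {S,W,X}.
H ∉ reach(B|∅) ⇒ B ⊥ H | ∅.

Yes — B ⊥ H | ∅.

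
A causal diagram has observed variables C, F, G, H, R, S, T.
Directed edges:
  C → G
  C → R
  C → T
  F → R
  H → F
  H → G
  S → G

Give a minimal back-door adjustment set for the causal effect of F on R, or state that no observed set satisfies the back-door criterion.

F→R: minimal back-door set ∅.

desc(F)\{F}={R}; candidates ⊆ {C,G,H,S,T}.
∅: F⊥R given ∅ in G with F→· removed — back-door holds.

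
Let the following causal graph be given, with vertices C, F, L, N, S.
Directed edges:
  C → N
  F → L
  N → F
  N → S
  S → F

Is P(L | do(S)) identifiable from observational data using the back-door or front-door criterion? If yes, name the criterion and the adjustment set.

desc(S)\{S}={F,L}; candidates ⊆ {C,N}.
size 0: {}; under {} S still reaches {C,F,L,N} ∋ L.
{N}: S⊥L given {N} in G with S→· removed — back-door holds.
P(L|do(S)) = Σ_{N} P(L|S,N)·P(N).

P(L|do(S)): backdoor, adjust for {N}.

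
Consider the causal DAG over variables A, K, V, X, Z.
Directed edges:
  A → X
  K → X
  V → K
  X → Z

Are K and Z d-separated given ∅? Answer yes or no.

Bayes-Ball from K | ∅ reaches {V,X,Z}.
Z ∈ reach(K|∅) ⇒ K ⊥̸ Z | ∅.

No — K and Z are d-connected given ∅.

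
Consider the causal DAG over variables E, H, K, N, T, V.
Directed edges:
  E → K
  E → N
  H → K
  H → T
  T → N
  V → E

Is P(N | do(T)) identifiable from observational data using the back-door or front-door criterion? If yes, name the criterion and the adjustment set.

P(N|do(T)): backdoor, adjust for ∅.

desc(T)\{T}={N}; candidates ⊆ {E,H,K,V}.
∅: T⊥N given ∅ in G with T→· removed — back-door holds.
P(N|do(T)) = P(N|T) — no adjustment needed.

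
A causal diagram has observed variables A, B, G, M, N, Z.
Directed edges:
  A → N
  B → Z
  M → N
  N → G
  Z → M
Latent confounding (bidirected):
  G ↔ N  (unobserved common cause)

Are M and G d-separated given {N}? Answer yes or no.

Bayes-Ball from M | {N} reaches {A,B,G,Z}.
G ∈ reach(M|{N}) ⇒ M ⊥̸ G | {N}.

No — M and G are d-connected given {N}.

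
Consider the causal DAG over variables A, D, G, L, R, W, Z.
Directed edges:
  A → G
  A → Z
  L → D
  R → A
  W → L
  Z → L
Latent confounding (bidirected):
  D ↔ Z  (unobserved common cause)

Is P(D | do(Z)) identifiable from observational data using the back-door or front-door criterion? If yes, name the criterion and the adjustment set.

P(D|do(Z)): frontdoor, adjust for {L}.

desc(Z)\{Z}={D,L}; candidates ⊆ {A,G,R,W}.
Z↔D: latent back-door arc(s) into Z.
size 0: {}; under {} Z still reaches {A,D,G,R} ∋ D.
size 1: {A}, {G}, {R} …(+1); under {A} Z still reaches {D} ∋ D.
size 2: {A,G}, {A,R}, {A,W} …(+3); under {A,G} Z still reaches {D} ∋ D.
Z↔D cannot be blocked by any observed set — no back-door set.
{L}: (i) intercepts every directed Z→D path; (ii) no back-door Z→{L}; (iii) {Z} blocks every back-door {L}→D. Front-door holds.
P(D|do(Z)) = Σ_{L} P(L|Z) Σ_{Z'} P(D|L,Z')P(Z').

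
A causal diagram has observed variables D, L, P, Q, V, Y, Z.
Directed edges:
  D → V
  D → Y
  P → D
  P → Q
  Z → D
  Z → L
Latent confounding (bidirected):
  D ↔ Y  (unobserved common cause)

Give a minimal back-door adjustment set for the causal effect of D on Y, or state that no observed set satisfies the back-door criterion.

desc(D)\{D}={V,Y}; candidates ⊆ {L,P,Q,Z}.
D↔Y: latent back-door arc(s) into D.
size 0: {}; under {} D still reaches {L,P,Q,Y,Z} ∋ Y.
size 1: {L}, {P}, {Q} …(+1); under {L} D still reaches {P,Q,Y,Z} ∋ Y.
size 2: {L,P}, {L,Q}, {L,Z} …(+3); under {L,P} D still reaches {Y,Z} ∋ Y.
D↔Y cannot be blocked by any observed set — no back-door set.

D→Y: no observed back-door set.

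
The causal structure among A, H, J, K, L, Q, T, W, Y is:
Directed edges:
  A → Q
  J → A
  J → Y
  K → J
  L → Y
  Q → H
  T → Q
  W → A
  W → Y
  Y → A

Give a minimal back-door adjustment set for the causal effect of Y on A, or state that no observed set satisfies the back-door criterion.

desc(Y)\{Y}={A,H,Q}; candidates ⊆ {J,K,L,T,W}.
size 0: {}; under {} Y still reaches {A,H,J,K,L,Q,W} ∋ A.
size 1: {J}, {K}, {L} …(+2); under {J} Y still reaches {A,H,L,Q,W} ∋ A.
{J,W}: Y⊥A given {J,W} in G with Y→· removed — back-door holds.

Y→A: minimal back-door set {J, W}.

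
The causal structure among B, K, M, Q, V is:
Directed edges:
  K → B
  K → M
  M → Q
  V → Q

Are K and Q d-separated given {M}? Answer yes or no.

Bayes-Ball from K | {M} reaches {B}.
Q ∉ reach(K|{M}) ⇒ K ⊥ Q | {M}.

Yes — K ⊥ Q | {M}.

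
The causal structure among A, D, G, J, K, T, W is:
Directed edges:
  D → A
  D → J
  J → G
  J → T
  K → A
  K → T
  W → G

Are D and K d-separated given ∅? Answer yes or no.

Yes — D ⊥ K | ∅.

Bayes-Ball from D | ∅ reaches {A,G,J,T}.
K ∉ reach(D|∅) ⇒ D ⊥ K | ∅.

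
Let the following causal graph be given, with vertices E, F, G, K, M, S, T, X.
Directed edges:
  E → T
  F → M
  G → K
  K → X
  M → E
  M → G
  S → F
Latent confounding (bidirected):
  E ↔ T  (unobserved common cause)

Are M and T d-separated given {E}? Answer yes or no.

No — M and T are d-connected given {E}.

Bayes-Ball from M | {E} reaches {F,G,K,S,T,X}.
T ∈ reach(M|{E}) ⇒ M ⊥̸ T | {E}.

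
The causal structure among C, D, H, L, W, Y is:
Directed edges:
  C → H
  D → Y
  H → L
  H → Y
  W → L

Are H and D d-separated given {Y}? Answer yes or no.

Bayes-Ball from H | {Y} reaches {C,D,L}.
D ∈ reach(H|{Y}) ⇒ H ⊥̸ D | {Y}.

No — H and D are d-connected given {Y}.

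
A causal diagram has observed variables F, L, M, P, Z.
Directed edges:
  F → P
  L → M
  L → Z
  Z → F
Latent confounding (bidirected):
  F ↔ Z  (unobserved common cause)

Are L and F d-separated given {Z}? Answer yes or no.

Bayes-Ball from L | {Z} reaches {F,M,P}.
F ∈ reach(L|{Z}) ⇒ L ⊥̸ F | {Z}.

No — L and F are d-connected given {Z}.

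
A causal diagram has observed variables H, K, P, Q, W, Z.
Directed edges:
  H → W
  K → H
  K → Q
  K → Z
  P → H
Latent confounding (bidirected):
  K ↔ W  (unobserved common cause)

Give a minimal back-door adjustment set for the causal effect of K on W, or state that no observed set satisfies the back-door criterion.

desc(K)\{K}={H,Q,W,Z}; candidates ⊆ {P}.
K↔W: latent back-door arc(s) into K.
size 0: {}; under {} K still reaches {W} ∋ W.
size 1: {P}; under {P} K still reaches {W} ∋ W.
K↔W cannot be blocked by any observed set — no back-door set.

K→W: no observed back-door set.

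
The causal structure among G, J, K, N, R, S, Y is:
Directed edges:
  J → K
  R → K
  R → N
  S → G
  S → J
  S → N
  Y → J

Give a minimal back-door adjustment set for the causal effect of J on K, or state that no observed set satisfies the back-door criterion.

J→K: minimal back-door set ∅.

desc(J)\{J}={K}; candidates ⊆ {G,N,R,S,Y}.
∅: J⊥K given ∅ in G with J→· removed — back-door holds.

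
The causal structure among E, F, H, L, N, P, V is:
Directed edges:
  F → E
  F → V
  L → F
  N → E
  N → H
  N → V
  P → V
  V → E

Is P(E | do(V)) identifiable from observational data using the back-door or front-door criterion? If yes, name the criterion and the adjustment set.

desc(V)\{V}={E}; candidates ⊆ {F,H,L,N,P}.
size 0: {}; under {} V still reaches {E,F,H,L,N,P} ∋ E.
size 1: {F}, {H}, {L} …(+2); under {F} V still reaches {E,H,N,P} ∋ E.
{F,N}: V⊥E given {F,N} in G with V→· removed — back-door holds.
P(E|do(V)) = Σ_{F,N} P(E|V,F,N)·P(F,N).

P(E|do(V)): backdoor, adjust for {F, N}.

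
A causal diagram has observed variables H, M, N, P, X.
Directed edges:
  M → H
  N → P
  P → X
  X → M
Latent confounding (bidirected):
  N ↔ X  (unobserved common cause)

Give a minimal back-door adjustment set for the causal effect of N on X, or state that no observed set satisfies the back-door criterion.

desc(N)\{N}={H,M,P,X}; candidates ⊆ {—}.
N↔X: latent back-door arc(s) into N.
size 0: {}; under {} N still reaches {H,M,X} ∋ X.
N↔X cannot be blocked by any observed set — no back-door set.

N→X: no observed back-door set.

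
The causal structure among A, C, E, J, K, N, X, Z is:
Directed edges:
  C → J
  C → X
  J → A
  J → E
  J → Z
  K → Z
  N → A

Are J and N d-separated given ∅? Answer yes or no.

Yes — J ⊥ N | ∅.

Bayes-Ball from J | ∅ reaches {A,C,E,X,Z}.
N ∉ reach(J|∅) ⇒ J ⊥ N | ∅.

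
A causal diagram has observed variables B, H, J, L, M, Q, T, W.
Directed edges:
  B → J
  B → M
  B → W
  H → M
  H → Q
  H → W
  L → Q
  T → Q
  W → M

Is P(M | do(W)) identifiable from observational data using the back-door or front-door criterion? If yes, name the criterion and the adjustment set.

P(M|do(W)): backdoor, adjust for {B, H}.

desc(W)\{W}={M}; candidates ⊆ {B,H,J,L,Q,T}.
size 0: {}; under {} W still reaches {B,H,J,M,Q} ∋ M.
size 1: {B}, {H}, {J} …(+3); under {B} W still reaches {H,M,Q} ∋ M.
{B,H}: W⊥M given {B,H} in G with W→· removed — back-door holds.
P(M|do(W)) = Σ_{B,H} P(M|W,B,H)·P(B,H).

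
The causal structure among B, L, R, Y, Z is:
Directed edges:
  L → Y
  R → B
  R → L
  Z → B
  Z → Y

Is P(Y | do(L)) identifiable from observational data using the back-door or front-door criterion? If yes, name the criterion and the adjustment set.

P(Y|do(L)): backdoor, adjust for ∅.

desc(L)\{L}={Y}; candidates ⊆ {B,R,Z}.
∅: L⊥Y given ∅ in G with L→· removed — back-door holds.
P(Y|do(L)) = P(Y|L) — no adjustment needed.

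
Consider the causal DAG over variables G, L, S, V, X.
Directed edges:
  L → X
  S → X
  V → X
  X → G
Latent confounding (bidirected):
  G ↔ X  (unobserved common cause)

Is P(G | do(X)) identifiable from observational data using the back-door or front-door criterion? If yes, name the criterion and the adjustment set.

desc(X)\{X}={G}; candidates ⊆ {L,S,V}.
X↔G: latent back-door arc(s) into X.
size 0: {}; under {} X still reaches {G,L,S,V} ∋ G.
size 1: {L}, {S}, {V}; under {L} X still reaches {G,S,V} ∋ G.
size 2: {L,S}, {L,V}, {S,V}; under {L,S} X still reaches {G,V} ∋ G.
X↔G cannot be blocked by any observed set — no back-door set.
No mediator lies on a directed X→…→G path.
Neither criterion identifies P(G|do(X)) in this graph.

P(G|do(X)): not identifiable (no BD/FD set).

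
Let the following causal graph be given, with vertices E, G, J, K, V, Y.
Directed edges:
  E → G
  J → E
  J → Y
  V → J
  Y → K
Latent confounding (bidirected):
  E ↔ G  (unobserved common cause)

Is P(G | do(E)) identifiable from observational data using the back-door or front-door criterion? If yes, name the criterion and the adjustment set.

P(G|do(E)): not identifiable (no BD/FD set).

desc(E)\{E}={G}; candidates ⊆ {J,K,V,Y}.
E↔G: latent back-door arc(s) into E.
size 0: {}; under {} E still reaches {G,J,K,V,Y} ∋ G.
size 1: {J}, {K}, {V} …(+1); under {J} E still reaches {G} ∋ G.
size 2: {J,K}, {J,V}, {J,Y} …(+3); under {J,K} E still reaches {G} ∋ G.
E↔G cannot be blocked by any observed set — no back-door set.
No mediator lies on a directed E→…→G path.
Neither criterion identifies P(G|do(E)) in this graph.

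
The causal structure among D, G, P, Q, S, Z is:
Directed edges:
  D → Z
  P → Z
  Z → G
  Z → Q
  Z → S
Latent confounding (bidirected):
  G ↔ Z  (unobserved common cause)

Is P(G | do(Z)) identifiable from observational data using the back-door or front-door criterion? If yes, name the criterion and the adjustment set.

P(G|do(Z)): not identifiable (no BD/FD set).

desc(Z)\{Z}={G,Q,S}; candidates ⊆ {D,P}.
Z↔G: latent back-door arc(s) into Z.
size 0: {}; under {} Z still reaches {D,G,P} ∋ G.
size 1: {D}, {P}; under {D} Z still reaches {G,P} ∋ G.
size 2: {D,P}; under {D,P} Z still reaches {G} ∋ G.
Z↔G cannot be blocked by any observed set — no back-door set.
No mediator lies on a directed Z→…→G path.
Neither criterion identifies P(G|do(Z)) in this graph.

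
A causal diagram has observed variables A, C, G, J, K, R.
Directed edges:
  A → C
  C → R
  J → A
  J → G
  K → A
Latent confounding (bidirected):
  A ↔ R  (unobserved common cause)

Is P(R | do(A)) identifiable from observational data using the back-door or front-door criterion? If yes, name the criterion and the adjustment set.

P(R|do(A)): frontdoor, adjust for {C}.

desc(A)\{A}={C,R}; candidates ⊆ {G,J,K}.
A↔R: latent back-door arc(s) into A.
size 0: {}; under {} A still reaches {G,J,K,R} ∋ R.
size 1: {G}, {J}, {K}; under {G} A still reaches {J,K,R} ∋ R.
size 2: {G,J}, {G,K}, {J,K}; under {G,J} A still reaches {K,R} ∋ R.
A↔R cannot be blocked by any observed set — no back-door set.
{C}: (i) intercepts every directed A→R path; (ii) no back-door A→{C}; (iii) {A} blocks every back-door {C}→R. Front-door holds.
P(R|do(A)) = Σ_{C} P(C|A) Σ_{A'} P(R|C,A')P(A').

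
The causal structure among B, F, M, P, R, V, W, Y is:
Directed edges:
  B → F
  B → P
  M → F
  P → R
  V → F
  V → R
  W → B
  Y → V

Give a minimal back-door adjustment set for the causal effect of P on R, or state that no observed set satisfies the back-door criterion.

P→R: minimal back-door set ∅.

desc(P)\{P}={R}; candidates ⊆ {B,F,M,V,W,Y}.
∅: P⊥R given ∅ in G with P→· removed — back-door holds.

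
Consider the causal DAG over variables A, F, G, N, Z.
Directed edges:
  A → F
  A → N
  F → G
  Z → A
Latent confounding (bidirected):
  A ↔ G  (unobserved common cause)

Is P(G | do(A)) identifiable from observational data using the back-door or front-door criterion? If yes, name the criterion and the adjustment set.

desc(A)\{A}={F,G,N}; candidates ⊆ {Z}.
A↔G: latent back-door arc(s) into A.
size 0: {}; under {} A still reaches {G,Z} ∋ G.
size 1: {Z}; under {Z} A still reaches {G} ∋ G.
A↔G cannot be blocked by any observed set — no back-door set.
{F}: (i) intercepts every directed A→G path; (ii) no back-door A→{F}; (iii) {A} blocks every back-door {F}→G. Front-door holds.
P(G|do(A)) = Σ_{F} P(F|A) Σ_{A'} P(G|F,A')P(A').

P(G|do(A)): frontdoor, adjust for {F}.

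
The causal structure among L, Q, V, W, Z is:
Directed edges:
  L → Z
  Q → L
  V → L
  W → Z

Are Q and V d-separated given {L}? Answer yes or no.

Bayes-Ball from Q | {L} reaches {V}.
V ∈ reach(Q|{L}) ⇒ Q ⊥̸ V | {L}.

No — Q and V are d-connected given {L}.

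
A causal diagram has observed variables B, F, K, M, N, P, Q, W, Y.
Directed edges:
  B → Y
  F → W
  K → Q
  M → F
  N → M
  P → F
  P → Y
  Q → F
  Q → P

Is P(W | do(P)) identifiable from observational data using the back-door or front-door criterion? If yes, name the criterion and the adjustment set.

desc(P)\{P}={F,W,Y}; candidates ⊆ {B,K,M,N,Q}.
size 0: {}; under {} P still reaches {F,K,Q,W} ∋ W.
{Q}: P⊥W given {Q} in G with P→· removed — back-door holds.
P(W|do(P)) = Σ_{Q} P(W|P,Q)·P(Q).

P(W|do(P)): backdoor, adjust for {Q}.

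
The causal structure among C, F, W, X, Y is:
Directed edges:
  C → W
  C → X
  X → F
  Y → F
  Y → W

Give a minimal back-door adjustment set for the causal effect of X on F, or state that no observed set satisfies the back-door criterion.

X→F: minimal back-door set ∅.

desc(X)\{X}={F}; candidates ⊆ {C,W,Y}.
∅: X⊥F given ∅ in G with X→· removed — back-door holds.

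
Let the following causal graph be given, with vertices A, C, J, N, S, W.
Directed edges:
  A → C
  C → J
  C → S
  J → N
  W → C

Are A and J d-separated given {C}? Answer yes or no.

Yes — A ⊥ J | {C}.

Bayes-Ball from A | {C} reaches {W}.
J ∉ reach(A|{C}) ⇒ A ⊥ J | {C}.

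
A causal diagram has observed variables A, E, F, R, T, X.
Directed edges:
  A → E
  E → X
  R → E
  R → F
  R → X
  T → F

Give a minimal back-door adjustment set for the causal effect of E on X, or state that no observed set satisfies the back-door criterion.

E→X: minimal back-door set {R}.

desc(E)\{E}={X}; candidates ⊆ {A,F,R,T}.
size 0: {}; under {} E still reaches {A,F,R,X} ∋ X.
{R}: E⊥X given {R} in G with E→· removed — back-door holds.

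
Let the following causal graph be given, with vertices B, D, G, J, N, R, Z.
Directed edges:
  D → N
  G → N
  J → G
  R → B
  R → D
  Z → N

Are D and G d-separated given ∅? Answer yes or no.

Yes — D ⊥ G | ∅.

Bayes-Ball from D | ∅ reaches {B,N,R}.
G ∉ reach(D|∅) ⇒ D ⊥ G | ∅.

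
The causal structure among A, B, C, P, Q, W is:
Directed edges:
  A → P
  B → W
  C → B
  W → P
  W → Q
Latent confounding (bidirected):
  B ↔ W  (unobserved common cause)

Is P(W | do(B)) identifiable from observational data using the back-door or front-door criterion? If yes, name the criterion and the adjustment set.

P(W|do(B)): not identifiable (no BD/FD set).

desc(B)\{B}={P,Q,W}; candidates ⊆ {A,C}.
B↔W: latent back-door arc(s) into B.
size 0: {}; under {} B still reaches {C,P,Q,W} ∋ W.
size 1: {A}, {C}; under {A} B still reaches {C,P,Q,W} ∋ W.
size 2: {A,C}; under {A,C} B still reaches {P,Q,W} ∋ W.
B↔W cannot be blocked by any observed set — no back-door set.
No mediator lies on a directed B→…→W path.
Neither criterion identifies P(W|do(B)) in this graph.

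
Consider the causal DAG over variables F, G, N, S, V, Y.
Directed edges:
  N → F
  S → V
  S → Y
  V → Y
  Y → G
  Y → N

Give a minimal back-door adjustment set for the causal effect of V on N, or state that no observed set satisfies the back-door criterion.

V→N: minimal back-door set {S}.

desc(V)\{V}={F,G,N,Y}; candidates ⊆ {S}.
size 0: {}; under {} V still reaches {F,G,N,S,Y} ∋ N.
{S}: V⊥N given {S} in G with V→· removed — back-door holds.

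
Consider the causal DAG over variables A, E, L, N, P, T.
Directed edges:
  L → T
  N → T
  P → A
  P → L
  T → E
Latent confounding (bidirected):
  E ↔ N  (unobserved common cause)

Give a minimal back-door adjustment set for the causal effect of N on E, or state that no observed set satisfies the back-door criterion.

desc(N)\{N}={E,T}; candidates ⊆ {A,L,P}.
N↔E: latent back-door arc(s) into N.
size 0: {}; under {} N still reaches {E} ∋ E.
size 1: {A}, {L}, {P}; under {A} N still reaches {E} ∋ E.
size 2: {A,L}, {A,P}, {L,P}; under {A,L} N still reaches {E} ∋ E.
N↔E cannot be blocked by any observed set — no back-door set.

N→E: no observed back-door set.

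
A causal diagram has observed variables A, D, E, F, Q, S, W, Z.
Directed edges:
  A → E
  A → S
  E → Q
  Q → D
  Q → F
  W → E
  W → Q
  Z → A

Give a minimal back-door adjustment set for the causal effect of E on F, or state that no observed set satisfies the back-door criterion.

desc(E)\{E}={D,F,Q}; candidates ⊆ {A,S,W,Z}.
size 0: {}; under {} E still reaches {A,D,F,Q,S,W,Z} ∋ F.
{W}: E⊥F given {W} in G with E→· removed — back-door holds.

E→F: minimal back-door set {W}.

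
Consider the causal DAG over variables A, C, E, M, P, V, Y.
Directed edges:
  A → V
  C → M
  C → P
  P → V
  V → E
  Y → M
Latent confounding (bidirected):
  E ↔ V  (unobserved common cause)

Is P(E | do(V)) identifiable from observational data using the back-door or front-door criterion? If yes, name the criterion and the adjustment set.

desc(V)\{V}={E}; candidates ⊆ {A,C,M,P,Y}.
V↔E: latent back-door arc(s) into V.
size 0: {}; under {} V still reaches {A,C,E,M,P} ∋ E.
size 1: {A}, {C}, {M} …(+2); under {A} V still reaches {C,E,M,P} ∋ E.
size 2: {A,C}, {A,M}, {A,P} …(+7); under {A,C} V still reaches {E,P} ∋ E.
V↔E cannot be blocked by any observed set — no back-door set.
No mediator lies on a directed V→…→E path.
Neither criterion identifies P(E|do(V)) in this graph.

P(E|do(V)): not identifiable (no BD/FD set).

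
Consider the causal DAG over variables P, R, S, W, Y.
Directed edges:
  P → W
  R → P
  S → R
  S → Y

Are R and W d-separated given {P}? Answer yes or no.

Bayes-Ball from R | {P} reaches {S,Y}.
W ∉ reach(R|{P}) ⇒ R ⊥ W | {P}.

Yes — R ⊥ W | {P}.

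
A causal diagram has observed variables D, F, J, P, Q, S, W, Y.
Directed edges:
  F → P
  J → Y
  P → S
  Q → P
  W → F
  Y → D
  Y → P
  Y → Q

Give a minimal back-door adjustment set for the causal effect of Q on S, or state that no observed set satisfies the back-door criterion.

Q→S: minimal back-door set {Y}.

desc(Q)\{Q}={P,S}; candidates ⊆ {D,F,J,W,Y}.
size 0: {}; under {} Q still reaches {D,J,P,S,Y} ∋ S.
{Y}: Q⊥S given {Y} in G with Q→· removed — back-door holds.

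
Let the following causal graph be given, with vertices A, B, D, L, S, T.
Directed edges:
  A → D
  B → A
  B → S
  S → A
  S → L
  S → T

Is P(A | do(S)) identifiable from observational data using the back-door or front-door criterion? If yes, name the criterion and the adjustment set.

desc(S)\{S}={A,D,L,T}; candidates ⊆ {B}.
size 0: {}; under {} S still reaches {A,B,D} ∋ A.
{B}: S⊥A given {B} in G with S→· removed — back-door holds.
P(A|do(S)) = Σ_{B} P(A|S,B)·P(B).

P(A|do(S)): backdoor, adjust for {B}.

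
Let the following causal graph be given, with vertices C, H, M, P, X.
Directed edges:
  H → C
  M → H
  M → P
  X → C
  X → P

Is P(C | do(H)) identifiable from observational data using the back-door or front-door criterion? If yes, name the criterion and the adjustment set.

desc(H)\{H}={C}; candidates ⊆ {M,P,X}.
∅: H⊥C given ∅ in G with H→· removed — back-door holds.
P(C|do(H)) = P(C|H) — no adjustment needed.

P(C|do(H)): backdoor, adjust for ∅.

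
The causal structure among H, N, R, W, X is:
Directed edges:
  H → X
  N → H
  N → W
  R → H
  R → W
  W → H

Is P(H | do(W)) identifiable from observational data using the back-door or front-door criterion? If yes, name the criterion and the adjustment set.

P(H|do(W)): backdoor, adjust for {N, R}.

desc(W)\{W}={H,X}; candidates ⊆ {N,R}.
size 0: {}; under {} W still reaches {H,N,R,X} ∋ H.
size 1: {N}, {R}; under {N} W still reaches {H,R,X} ∋ H.
{N,R}: W⊥H given {N,R} in G with W→· removed — back-door holds.
P(H|do(W)) = Σ_{N,R} P(H|W,N,R)·P(N,R).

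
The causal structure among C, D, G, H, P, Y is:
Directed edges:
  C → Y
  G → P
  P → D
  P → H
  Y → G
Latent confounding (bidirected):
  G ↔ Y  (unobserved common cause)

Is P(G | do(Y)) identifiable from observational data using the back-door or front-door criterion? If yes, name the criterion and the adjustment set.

desc(Y)\{Y}={D,G,H,P}; candidates ⊆ {C}.
Y↔G: latent back-door arc(s) into Y.
size 0: {}; under {} Y still reaches {C,D,G,H,P} ∋ G.
size 1: {C}; under {C} Y still reaches {D,G,H,P} ∋ G.
Y↔G cannot be blocked by any observed set — no back-door set.
No mediator lies on a directed Y→…→G path.
Neither criterion identifies P(G|do(Y)) in this graph.

P(G|do(Y)): not identifiable (no BD/FD set).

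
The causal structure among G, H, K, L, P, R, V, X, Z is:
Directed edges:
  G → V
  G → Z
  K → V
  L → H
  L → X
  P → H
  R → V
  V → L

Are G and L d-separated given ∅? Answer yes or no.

Bayes-Ball from G | ∅ reaches {H,L,V,X,Z}.
L ∈ reach(G|∅) ⇒ G ⊥̸ L | ∅.

No — G and L are d-connected given ∅.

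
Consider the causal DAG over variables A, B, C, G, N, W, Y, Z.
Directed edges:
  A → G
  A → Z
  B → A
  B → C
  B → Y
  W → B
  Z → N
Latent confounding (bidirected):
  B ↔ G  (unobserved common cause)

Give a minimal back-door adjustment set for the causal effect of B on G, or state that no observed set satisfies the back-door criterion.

desc(B)\{B}={A,C,G,N,Y,Z}; candidates ⊆ {W}.
B↔G: latent back-door arc(s) into B.
size 0: {}; under {} B still reaches {G,W} ∋ G.
size 1: {W}; under {W} B still reaches {G} ∋ G.
B↔G cannot be blocked by any observed set — no back-door set.

B→G: no observed back-door set.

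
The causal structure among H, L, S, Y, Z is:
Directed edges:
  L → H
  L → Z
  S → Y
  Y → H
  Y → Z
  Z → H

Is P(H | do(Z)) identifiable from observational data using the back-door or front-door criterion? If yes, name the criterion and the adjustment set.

P(H|do(Z)): backdoor, adjust for {L, Y}.

desc(Z)\{Z}={H}; candidates ⊆ {L,S,Y}.
size 0: {}; under {} Z still reaches {H,L,S,Y} ∋ H.
size 1: {L}, {S}, {Y}; under {L} Z still reaches {H,S,Y} ∋ H.
{L,Y}: Z⊥H given {L,Y} in G with Z→· removed — back-door holds.
P(H|do(Z)) = Σ_{L,Y} P(H|Z,L,Y)·P(L,Y).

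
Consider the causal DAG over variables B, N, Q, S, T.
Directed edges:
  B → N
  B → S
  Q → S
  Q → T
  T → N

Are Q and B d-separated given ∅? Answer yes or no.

Yes — Q ⊥ B | ∅.

Bayes-Ball from Q | ∅ reaches {N,S,T}.
B ∉ reach(Q|∅) ⇒ Q ⊥ B | ∅.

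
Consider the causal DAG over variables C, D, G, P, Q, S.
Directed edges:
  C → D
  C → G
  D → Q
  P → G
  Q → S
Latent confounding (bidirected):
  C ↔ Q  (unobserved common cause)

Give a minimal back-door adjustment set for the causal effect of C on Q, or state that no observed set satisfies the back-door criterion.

C→Q: no observed back-door set.

desc(C)\{C}={D,G,Q,S}; candidates ⊆ {P}.
C↔Q: latent back-door arc(s) into C.
size 0: {}; under {} C still reaches {Q,S} ∋ Q.
size 1: {P}; under {P} C still reaches {Q,S} ∋ Q.
C↔Q cannot be blocked by any observed set — no back-door set.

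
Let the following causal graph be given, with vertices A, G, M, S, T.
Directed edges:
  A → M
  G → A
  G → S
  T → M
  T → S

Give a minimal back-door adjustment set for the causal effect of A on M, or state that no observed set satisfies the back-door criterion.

desc(A)\{A}={M}; candidates ⊆ {G,S,T}.
∅: A⊥M given ∅ in G with A→· removed — back-door holds.

A→M: minimal back-door set ∅.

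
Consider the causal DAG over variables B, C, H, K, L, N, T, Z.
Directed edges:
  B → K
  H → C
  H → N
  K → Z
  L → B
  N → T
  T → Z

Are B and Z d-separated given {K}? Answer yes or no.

Yes — B ⊥ Z | {K}.

Bayes-Ball from B | {K} reaches {L}.
Z ∉ reach(B|{K}) ⇒ B ⊥ Z | {K}.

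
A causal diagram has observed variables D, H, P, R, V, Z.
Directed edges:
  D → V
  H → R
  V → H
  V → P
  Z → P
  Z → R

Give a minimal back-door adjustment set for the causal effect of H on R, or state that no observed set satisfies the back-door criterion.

desc(H)\{H}={R}; candidates ⊆ {D,P,V,Z}.
∅: H⊥R given ∅ in G with H→· removed — back-door holds.

H→R: minimal back-door set ∅.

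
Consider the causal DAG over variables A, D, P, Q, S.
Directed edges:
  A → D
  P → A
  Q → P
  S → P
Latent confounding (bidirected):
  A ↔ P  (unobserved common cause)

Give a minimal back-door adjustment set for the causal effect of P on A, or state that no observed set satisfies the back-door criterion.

P→A: no observed back-door set.

desc(P)\{P}={A,D}; candidates ⊆ {Q,S}.
P↔A: latent back-door arc(s) into P.
size 0: {}; under {} P still reaches {A,D,Q,S} ∋ A.
size 1: {Q}, {S}; under {Q} P still reaches {A,D,S} ∋ A.
size 2: {Q,S}; under {Q,S} P still reaches {A,D} ∋ A.
P↔A cannot be blocked by any observed set — no back-door set.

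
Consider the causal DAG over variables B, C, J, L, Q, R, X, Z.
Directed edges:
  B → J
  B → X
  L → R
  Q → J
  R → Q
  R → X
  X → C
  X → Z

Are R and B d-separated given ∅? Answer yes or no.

Yes — R ⊥ B | ∅.

Bayes-Ball from R | ∅ reaches {C,J,L,Q,X,Z}.
B ∉ reach(R|∅) ⇒ R ⊥ B | ∅.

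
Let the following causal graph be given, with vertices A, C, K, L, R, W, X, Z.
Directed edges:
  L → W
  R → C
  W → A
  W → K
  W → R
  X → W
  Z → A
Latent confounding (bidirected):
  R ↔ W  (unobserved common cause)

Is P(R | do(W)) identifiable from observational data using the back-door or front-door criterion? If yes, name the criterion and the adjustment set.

P(R|do(W)): not identifiable (no BD/FD set).

desc(W)\{W}={A,C,K,R}; candidates ⊆ {L,X,Z}.
W↔R: latent back-door arc(s) into W.
size 0: {}; under {} W still reaches {C,L,R,X} ∋ R.
size 1: {L}, {X}, {Z}; under {L} W still reaches {C,R,X} ∋ R.
size 2: {L,X}, {L,Z}, {X,Z}; under {L,X} W still reaches {C,R} ∋ R.
W↔R cannot be blocked by any observed set — no back-door set.
No mediator lies on a directed W→…→R path.
Neither criterion identifies P(R|do(W)) in this graph.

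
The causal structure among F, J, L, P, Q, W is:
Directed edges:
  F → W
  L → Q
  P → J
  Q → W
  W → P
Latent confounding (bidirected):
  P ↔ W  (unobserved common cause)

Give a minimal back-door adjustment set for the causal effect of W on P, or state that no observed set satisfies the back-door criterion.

W→P: no observed back-door set.

desc(W)\{W}={J,P}; candidates ⊆ {F,L,Q}.
W↔P: latent back-door arc(s) into W.
size 0: {}; under {} W still reaches {F,J,L,P,Q} ∋ P.
size 1: {F}, {L}, {Q}; under {F} W still reaches {J,L,P,Q} ∋ P.
size 2: {F,L}, {F,Q}, {L,Q}; under {F,L} W still reaches {J,P,Q} ∋ P.
W↔P cannot be blocked by any observed set — no back-door set.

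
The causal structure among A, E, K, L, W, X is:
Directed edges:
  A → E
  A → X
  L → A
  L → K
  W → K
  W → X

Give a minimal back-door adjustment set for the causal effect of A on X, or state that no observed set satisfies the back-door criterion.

desc(A)\{A}={E,X}; candidates ⊆ {K,L,W}.
∅: A⊥X given ∅ in G with A→· removed — back-door holds.

A→X: minimal back-door set ∅.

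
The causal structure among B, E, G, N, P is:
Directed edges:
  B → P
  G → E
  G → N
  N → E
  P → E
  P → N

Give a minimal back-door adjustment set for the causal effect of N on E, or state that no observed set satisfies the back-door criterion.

desc(N)\{N}={E}; candidates ⊆ {B,G,P}.
size 0: {}; under {} N still reaches {B,E,G,P} ∋ E.
size 1: {B}, {G}, {P}; under {B} N still reaches {E,G,P} ∋ E.
{G,P}: N⊥E given {G,P} in G with N→· removed — back-door holds.

N→E: minimal back-door set {G, P}.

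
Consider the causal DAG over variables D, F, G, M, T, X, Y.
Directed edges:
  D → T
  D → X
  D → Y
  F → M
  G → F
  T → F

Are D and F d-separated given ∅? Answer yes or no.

Bayes-Ball from D | ∅ reaches {F,M,T,X,Y}.
F ∈ reach(D|∅) ⇒ D ⊥̸ F | ∅.

No — D and F are d-connected given ∅.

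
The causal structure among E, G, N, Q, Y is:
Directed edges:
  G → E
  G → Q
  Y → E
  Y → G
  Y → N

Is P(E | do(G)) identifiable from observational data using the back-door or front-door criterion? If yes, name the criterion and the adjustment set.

desc(G)\{G}={E,Q}; candidates ⊆ {N,Y}.
size 0: {}; under {} G still reaches {E,N,Y} ∋ E.
{Y}: G⊥E given {Y} in G with G→· removed — back-door holds.
P(E|do(G)) = Σ_{Y} P(E|G,Y)·P(Y).

P(E|do(G)): backdoor, adjust for {Y}.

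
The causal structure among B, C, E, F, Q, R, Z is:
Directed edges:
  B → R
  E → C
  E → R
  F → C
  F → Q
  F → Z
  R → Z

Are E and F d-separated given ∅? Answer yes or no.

Yes — E ⊥ F | ∅.

Bayes-Ball from E | ∅ reaches {C,R,Z}.
F ∉ reach(E|∅) ⇒ E ⊥ F | ∅.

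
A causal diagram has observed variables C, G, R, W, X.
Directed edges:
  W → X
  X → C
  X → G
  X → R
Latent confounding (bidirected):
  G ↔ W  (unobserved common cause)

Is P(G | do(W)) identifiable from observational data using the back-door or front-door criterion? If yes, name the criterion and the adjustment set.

P(G|do(W)): frontdoor, adjust for {X}.

desc(W)\{W}={C,G,R,X}; candidates ⊆ {—}.
W↔G: latent back-door arc(s) into W.
size 0: {}; under {} W still reaches {G} ∋ G.
W↔G cannot be blocked by any observed set — no back-door set.
{X}: (i) intercepts every directed W→G path; (ii) no back-door W→{X}; (iii) {W} blocks every back-door {X}→G. Front-door holds.
P(G|do(W)) = Σ_{X} P(X|W) Σ_{W'} P(G|X,W')P(W').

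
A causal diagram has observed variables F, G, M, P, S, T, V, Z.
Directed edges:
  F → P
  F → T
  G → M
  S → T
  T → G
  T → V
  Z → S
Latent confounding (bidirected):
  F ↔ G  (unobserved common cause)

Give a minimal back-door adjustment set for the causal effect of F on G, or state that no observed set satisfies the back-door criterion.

desc(F)\{F}={G,M,P,T,V}; candidates ⊆ {S,Z}.
F↔G: latent back-door arc(s) into F.
size 0: {}; under {} F still reaches {G,M} ∋ G.
size 1: {S}, {Z}; under {S} F still reaches {G,M} ∋ G.
size 2: {S,Z}; under {S,Z} F still reaches {G,M} ∋ G.
F↔G cannot be blocked by any observed set — no back-door set.

F→G: no observed back-door set.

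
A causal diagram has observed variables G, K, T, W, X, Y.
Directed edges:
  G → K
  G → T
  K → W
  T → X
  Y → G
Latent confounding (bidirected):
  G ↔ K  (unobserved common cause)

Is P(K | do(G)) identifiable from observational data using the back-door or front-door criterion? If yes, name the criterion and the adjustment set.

P(K|do(G)): not identifiable (no BD/FD set).

desc(G)\{G}={K,T,W,X}; candidates ⊆ {Y}.
G↔K: latent back-door arc(s) into G.
size 0: {}; under {} G still reaches {K,W,Y} ∋ K.
size 1: {Y}; under {Y} G still reaches {K,W} ∋ K.
G↔K cannot be blocked by any observed set — no back-door set.
No mediator lies on a directed G→…→K path.
Neither criterion identifies P(K|do(G)) in this graph.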